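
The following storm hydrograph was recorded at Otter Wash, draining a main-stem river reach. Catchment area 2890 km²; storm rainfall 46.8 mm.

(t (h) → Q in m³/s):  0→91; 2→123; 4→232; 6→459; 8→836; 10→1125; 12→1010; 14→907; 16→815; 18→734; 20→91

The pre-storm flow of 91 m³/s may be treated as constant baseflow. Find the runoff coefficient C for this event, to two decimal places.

ΣQ_DR = 5422 m³/s; V = ΣQ_DR·Δt = 3.904 × 10^7 m³.
Runoff depth d = V / A = 13.51 mm.
C = d / P = 13.51 / 46.8 = 0.29.

C ≈ 0.29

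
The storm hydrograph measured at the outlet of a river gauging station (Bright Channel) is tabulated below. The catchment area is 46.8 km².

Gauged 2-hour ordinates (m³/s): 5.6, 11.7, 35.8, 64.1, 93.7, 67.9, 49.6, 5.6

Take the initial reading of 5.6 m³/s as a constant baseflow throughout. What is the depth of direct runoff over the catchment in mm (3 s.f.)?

d ≈ 44.5 mm

Direct runoff: 0.0, 6.1, 30.2, 58.5, 88.1, 62.3, 44.0, 0.0 m³/s; ΣQ_DR = 289.2 m³/s.
V = ΣQ_DR · Δt = 289.2 × 7200 s = 2.082 × 10^6 m³.
Over A = 46.8 km², depth = V / A = 44.5 mm.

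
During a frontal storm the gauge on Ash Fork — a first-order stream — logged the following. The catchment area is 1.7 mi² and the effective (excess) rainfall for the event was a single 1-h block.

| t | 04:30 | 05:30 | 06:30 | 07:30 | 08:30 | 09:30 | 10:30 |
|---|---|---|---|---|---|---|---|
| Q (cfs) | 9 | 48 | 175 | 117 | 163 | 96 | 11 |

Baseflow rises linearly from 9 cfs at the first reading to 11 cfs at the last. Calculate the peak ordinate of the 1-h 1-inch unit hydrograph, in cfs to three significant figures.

Direct runoff: 0.00, 38.67, 165.33, 107.00, 152.67, 85.33, 0.00 cfs; ΣQ_DR = 549.0 cfs, peak = 165.33 cfs.
Runoff depth d = ΣQ_DR·Δt / A = 549.0 × 3600 / (1.7 mi²) = 0.5004 in.
The 1-inch UH is the DRH scaled by (1 in)/d, so U_p = 165.33 × 1/0.5004 = 330 cfs.

U_p ≈ 330 cfs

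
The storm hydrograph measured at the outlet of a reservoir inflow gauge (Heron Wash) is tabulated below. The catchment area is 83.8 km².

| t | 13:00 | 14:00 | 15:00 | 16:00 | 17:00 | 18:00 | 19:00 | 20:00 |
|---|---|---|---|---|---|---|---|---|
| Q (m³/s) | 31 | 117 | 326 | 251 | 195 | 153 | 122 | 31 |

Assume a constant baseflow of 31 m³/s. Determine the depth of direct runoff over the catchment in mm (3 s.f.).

Direct runoff: 0.0, 86.0, 295.0, 220.0, 164.0, 122.0, 91.0, 0.0 m³/s; ΣQ_DR = 978.0 m³/s.
V = ΣQ_DR · Δt = 978.0 × 3600 s = 3.521 × 10^6 m³.
Over A = 83.8 km², depth = V / A = 42.0 mm.

d ≈ 42.0 mm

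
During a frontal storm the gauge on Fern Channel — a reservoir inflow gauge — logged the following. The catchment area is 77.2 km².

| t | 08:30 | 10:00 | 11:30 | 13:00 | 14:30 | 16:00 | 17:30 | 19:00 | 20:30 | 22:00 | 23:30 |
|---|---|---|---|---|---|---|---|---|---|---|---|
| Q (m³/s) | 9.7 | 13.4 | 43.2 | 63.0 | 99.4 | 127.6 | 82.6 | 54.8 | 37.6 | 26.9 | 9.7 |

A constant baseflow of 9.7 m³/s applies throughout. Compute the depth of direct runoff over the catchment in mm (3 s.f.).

Direct runoff: 0.0, 3.7, 33.5, 53.3, 89.7, 117.9, 72.9, 45.1, 27.9, 17.2, 0.0 m³/s; ΣQ_DR = 461.2 m³/s.
V = ΣQ_DR · Δt = 461.2 × 5400 s = 2.490 × 10^6 m³.
Over A = 77.2 km², depth = V / A = 32.3 mm.

d ≈ 32.3 mm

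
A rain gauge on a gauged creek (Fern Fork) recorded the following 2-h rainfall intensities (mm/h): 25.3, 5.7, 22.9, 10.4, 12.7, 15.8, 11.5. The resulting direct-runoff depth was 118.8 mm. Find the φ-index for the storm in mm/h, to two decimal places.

Only the 6 blocks with intensity above φ contribute runoff: 25.3, 22.9, 10.4, 12.7, 15.8, 11.5 mm/h.
Σ(I−φ)·Δt = d  ⇒  (25.3+22.9+10.4+12.7+15.8+11.5 − 6φ)·2 = 118.8
φ = (98.60 − 118.8/2) / 6 = 6.53 mm/h.

φ ≈ 6.53 mm/h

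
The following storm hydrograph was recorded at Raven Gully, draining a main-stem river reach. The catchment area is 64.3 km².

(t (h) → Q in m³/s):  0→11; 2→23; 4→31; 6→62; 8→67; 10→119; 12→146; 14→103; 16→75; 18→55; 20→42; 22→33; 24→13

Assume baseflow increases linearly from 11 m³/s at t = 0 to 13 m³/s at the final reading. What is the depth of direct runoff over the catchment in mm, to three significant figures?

d ≈ 69.9 mm

Direct runoff: 0.00, 11.83, 19.67, 50.50, 55.33, 107.17, 134.00, 90.83, 62.67, 42.50, 29.33, 20.17, 0.00 m³/s; ΣQ_DR = 624.0 m³/s.
V = ΣQ_DR · Δt = 624.0 × 7200 s = 4.493 × 10^6 m³.
Over A = 64.3 km², depth = V / A = 69.9 mm.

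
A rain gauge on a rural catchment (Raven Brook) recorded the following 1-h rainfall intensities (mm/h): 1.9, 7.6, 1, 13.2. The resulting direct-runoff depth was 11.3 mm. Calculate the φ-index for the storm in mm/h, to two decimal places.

φ ≈ 4.75 mm/h

Only the 2 blocks with intensity above φ contribute runoff: 7.6, 13.2 mm/h.
Σ(I−φ)·Δt = d  ⇒  (7.6+13.2 − 2φ)·1 = 11.3
φ = (20.80 − 11.3/1) / 2 = 4.75 mm/h.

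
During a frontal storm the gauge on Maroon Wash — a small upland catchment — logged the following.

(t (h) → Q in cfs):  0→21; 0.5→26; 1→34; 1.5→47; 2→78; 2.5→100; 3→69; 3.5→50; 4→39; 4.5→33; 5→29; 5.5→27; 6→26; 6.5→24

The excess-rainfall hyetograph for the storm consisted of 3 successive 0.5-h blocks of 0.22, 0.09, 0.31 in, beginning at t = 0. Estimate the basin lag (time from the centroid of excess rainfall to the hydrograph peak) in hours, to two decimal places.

t_L ≈ 1.68 h

Centroid of excess rainfall: t_c = Σ P_i·t̄_i / ΣP_i = 0.8226 h (block centres at 0.25, 0.75, 1.25 h).
Hydrograph peak occurs at t = 2.5 h, so basin lag t_L = 2.5 − 0.8226 = 1.68 h.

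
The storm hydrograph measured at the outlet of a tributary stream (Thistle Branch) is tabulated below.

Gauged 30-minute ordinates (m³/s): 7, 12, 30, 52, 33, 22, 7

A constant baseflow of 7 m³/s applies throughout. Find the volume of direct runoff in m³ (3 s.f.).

Direct-runoff ordinates (Q − Q_b): 0.0, 5.0, 23.0, 45.0, 26.0, 15.0, 0.0 m³/s.
ΣQ_DR = 114.0 m³/s.
With Δt = 0.5 h = 1800 s, V = ΣQ_DR · Δt = 114.0 × 1800 = 2.05 × 10^5 m³.

V ≈ 2.05 × 10^5 m³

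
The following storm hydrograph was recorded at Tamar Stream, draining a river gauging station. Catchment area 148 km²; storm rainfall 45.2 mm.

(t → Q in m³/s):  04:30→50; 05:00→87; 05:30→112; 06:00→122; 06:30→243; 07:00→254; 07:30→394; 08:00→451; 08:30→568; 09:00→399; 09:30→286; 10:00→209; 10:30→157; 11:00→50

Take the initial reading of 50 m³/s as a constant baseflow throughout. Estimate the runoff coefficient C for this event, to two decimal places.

ΣQ_DR = 2682 m³/s; V = ΣQ_DR·Δt = 4.828 × 10^6 m³.
Runoff depth d = V / A = 32.62 mm.
C = d / P = 32.62 / 45.2 = 0.72.

C ≈ 0.72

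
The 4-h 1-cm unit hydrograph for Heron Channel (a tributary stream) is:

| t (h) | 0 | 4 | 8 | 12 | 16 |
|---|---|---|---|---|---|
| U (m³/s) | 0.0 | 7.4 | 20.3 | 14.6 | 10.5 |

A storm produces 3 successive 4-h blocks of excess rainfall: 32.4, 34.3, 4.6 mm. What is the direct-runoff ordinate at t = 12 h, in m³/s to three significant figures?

Q ≈ 120 m³/s

By discrete convolution, Q_j = Σ (P_i / 10 mm) · U_{j−i}.
At t = 12 h (j=3): Q = (32.4/10)·14.6 + (34.3/10)·20.3 + (4.6/10)·7.4 = 120 m³/s.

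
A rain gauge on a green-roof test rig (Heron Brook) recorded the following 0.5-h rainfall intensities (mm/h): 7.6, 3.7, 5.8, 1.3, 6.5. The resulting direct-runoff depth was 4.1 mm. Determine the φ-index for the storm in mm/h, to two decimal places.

Only the 3 blocks with intensity above φ contribute runoff: 7.6, 5.8, 6.5 mm/h.
Σ(I−φ)·Δt = d  ⇒  (7.6+5.8+6.5 − 3φ)·0.5 = 4.1
φ = (19.90 − 4.1/0.5) / 3 = 3.90 mm/h.

φ ≈ 3.90 mm/h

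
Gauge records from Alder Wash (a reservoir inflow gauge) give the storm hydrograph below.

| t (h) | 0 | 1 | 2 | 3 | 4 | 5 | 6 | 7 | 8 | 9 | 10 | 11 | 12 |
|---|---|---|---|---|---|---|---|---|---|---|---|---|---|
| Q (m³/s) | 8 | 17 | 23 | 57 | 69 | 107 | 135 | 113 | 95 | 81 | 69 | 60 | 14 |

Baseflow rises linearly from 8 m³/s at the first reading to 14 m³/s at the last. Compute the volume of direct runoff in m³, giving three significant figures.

Direct-runoff ordinates (Q − Q_b): 0.00, 8.50, 14.00, 47.50, 59.00, 96.50, 124.00, 101.50, 83.00, 68.50, 56.00, 46.50, 0.00 m³/s.
ΣQ_DR = 705.0 m³/s.
With Δt = 1 h = 3600 s, V = ΣQ_DR · Δt = 705.0 × 3600 = 2.54 × 10^6 m³.

V ≈ 2.54 × 10^6 m³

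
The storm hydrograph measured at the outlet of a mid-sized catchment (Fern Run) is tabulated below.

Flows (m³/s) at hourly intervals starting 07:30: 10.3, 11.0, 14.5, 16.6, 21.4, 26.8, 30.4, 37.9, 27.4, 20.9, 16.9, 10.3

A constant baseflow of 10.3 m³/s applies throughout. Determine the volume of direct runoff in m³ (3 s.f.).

Direct-runoff ordinates (Q − Q_b): 0.0, 0.7, 4.2, 6.3, 11.1, 16.5, 20.1, 27.6, 17.1, 10.6, 6.6, 0.0 m³/s.
ΣQ_DR = 120.8 m³/s.
With Δt = 1 h = 3600 s, V = ΣQ_DR · Δt = 120.8 × 3600 = 4.35 × 10^5 m³.

V ≈ 4.35 × 10^5 m³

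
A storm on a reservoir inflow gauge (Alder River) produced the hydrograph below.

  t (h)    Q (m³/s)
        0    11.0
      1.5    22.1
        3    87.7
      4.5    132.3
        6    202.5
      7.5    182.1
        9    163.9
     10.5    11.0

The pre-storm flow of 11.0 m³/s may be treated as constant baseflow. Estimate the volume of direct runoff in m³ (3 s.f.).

V ≈ 3.91 × 10^6 m³

Direct-runoff ordinates (Q − Q_b): 0.0, 11.1, 76.7, 121.3, 191.5, 171.1, 152.9, 0.0 m³/s.
ΣQ_DR = 724.6 m³/s.
With Δt = 1.5 h = 5400 s, V = ΣQ_DR · Δt = 724.6 × 5400 = 3.91 × 10^6 m³.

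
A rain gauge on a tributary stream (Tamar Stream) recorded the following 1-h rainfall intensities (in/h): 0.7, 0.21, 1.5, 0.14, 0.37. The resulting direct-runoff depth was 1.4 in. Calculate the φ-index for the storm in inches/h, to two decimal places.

Only the 2 blocks with intensity above φ contribute runoff: 0.7, 1.5 in/h.
Σ(I−φ)·Δt = d  ⇒  (0.7+1.5 − 2φ)·1 = 1.4
φ = (2.200 − 1.4/1) / 2 = 0.40 in/h.

φ ≈ 0.40 in/h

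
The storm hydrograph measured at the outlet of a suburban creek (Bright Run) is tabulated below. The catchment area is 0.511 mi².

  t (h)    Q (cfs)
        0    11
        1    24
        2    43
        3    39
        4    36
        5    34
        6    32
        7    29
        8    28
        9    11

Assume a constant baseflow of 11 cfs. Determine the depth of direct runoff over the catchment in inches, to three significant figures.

d ≈ 0.537 in

Direct runoff: 0.0, 13.0, 32.0, 28.0, 25.0, 23.0, 21.0, 18.0, 17.0, 0.0 cfs; ΣQ_DR = 177.0 cfs.
V = ΣQ_DR · Δt = 177.0 × 3600 s = 6.372 × 10^5 ft³.
Over A = 0.511 mi², depth = V / A = 0.537 in.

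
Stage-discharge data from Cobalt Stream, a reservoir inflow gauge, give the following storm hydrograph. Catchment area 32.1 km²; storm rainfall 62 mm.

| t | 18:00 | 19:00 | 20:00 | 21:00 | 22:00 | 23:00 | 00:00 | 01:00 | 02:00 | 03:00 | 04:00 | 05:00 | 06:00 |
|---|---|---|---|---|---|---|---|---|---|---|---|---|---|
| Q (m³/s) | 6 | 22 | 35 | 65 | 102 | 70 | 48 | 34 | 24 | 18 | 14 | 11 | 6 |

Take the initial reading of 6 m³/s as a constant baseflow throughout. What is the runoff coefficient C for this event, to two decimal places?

ΣQ_DR = 377.0 m³/s; V = ΣQ_DR·Δt = 1.357 × 10^6 m³.
Runoff depth d = V / A = 42.28 mm.
C = d / P = 42.28 / 62 = 0.68.

C ≈ 0.68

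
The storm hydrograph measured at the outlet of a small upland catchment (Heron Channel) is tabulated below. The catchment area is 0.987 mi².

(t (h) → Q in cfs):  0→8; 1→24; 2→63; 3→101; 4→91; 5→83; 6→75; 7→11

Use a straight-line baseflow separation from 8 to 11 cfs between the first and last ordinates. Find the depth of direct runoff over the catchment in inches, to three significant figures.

d ≈ 0.597 in

Direct runoff: 0.00, 15.57, 54.14, 91.71, 81.29, 72.86, 64.43, 0.00 cfs; ΣQ_DR = 380.0 cfs.
V = ΣQ_DR · Δt = 380.0 × 3600 s = 1.368 × 10^6 ft³.
Over A = 0.987 mi², depth = V / A = 0.597 in.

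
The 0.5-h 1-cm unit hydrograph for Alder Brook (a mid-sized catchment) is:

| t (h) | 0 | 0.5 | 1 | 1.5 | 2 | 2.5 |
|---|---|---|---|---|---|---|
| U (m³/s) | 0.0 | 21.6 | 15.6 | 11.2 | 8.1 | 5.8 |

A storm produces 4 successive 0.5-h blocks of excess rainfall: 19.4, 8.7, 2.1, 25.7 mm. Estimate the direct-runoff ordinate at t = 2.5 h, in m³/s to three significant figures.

By discrete convolution, Q_j = Σ (P_i / 10 mm) · U_{j−i}.
At t = 2.5 h (j=5): Q = (19.4/10)·5.8 + (8.7/10)·8.1 + (2.1/10)·11.2 + (25.7/10)·15.6 = 60.7 m³/s.

Q ≈ 60.7 m³/s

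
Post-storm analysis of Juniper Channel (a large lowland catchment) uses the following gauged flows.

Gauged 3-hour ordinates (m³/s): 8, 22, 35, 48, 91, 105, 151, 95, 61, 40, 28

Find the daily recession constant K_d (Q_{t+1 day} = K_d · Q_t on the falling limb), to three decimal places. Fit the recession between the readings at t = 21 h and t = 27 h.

Between t = 21 h and t = 27 h the flow falls from 95 to 40 m³/s over 2×3 h = 6 h.
Per-interval ratio K = (40/95)^(1/2) = 0.6489; K_d = K^(24/3) = 0.031.

K_d ≈ 0.031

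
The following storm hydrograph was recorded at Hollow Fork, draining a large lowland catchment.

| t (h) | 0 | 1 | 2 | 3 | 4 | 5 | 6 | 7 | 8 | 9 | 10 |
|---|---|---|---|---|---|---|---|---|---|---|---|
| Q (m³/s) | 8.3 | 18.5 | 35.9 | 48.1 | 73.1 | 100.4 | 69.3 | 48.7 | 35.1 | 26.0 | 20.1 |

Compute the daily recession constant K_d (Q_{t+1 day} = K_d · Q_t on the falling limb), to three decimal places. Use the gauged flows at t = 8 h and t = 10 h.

Between t = 8 h and t = 10 h the flow falls from 35.1 to 20.1 m³/s over 2×1 h = 2 h.
Per-interval ratio K = (20.1/35.1)^(1/2) = 0.7567; K_d = K^(24/1) = 0.001.

K_d ≈ 0.001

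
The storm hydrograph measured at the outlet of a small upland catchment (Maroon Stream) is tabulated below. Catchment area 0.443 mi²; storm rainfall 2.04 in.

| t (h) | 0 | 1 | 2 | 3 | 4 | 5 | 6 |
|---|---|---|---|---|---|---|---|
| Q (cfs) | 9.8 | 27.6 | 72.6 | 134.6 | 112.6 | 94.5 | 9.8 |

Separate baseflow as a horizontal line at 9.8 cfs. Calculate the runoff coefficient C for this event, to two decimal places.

C ≈ 0.67

ΣQ_DR = 392.9 cfs; V = ΣQ_DR·Δt = 1.414 × 10^6 ft³.
Runoff depth d = V / A = 1.374 in.
C = d / P = 1.374 / 2.04 = 0.67.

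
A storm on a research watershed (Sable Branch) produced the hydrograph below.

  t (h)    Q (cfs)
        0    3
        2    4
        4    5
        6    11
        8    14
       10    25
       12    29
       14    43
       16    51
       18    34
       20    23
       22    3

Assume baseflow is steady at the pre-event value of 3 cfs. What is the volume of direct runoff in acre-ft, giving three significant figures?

Direct-runoff ordinates (Q − Q_b): 0.0, 1.0, 2.0, 8.0, 11.0, 22.0, 26.0, 40.0, 48.0, 31.0, 20.0, 0.0 cfs.
ΣQ_DR = 209.0 cfs.
With Δt = 2 h = 7200 s, V = ΣQ_DR · Δt = 209.0 × 7200 = 1.50 × 10^6 ft³ = 34.5 acre-ft.

V ≈ 34.5 acre-ft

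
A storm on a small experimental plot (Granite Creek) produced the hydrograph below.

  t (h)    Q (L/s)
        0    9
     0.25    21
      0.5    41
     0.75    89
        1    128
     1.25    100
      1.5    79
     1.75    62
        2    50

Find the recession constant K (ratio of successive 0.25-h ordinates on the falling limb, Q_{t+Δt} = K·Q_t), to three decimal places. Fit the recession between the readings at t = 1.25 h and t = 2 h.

K ≈ 0.794

Using the recession-limb readings at t = 1.25 h and t = 2 h: Q falls from 100 to 50 L/s over 3 intervals.
K = (Q₂/Q₁)^(1/3) = (50/100)^(1/3) = 0.794.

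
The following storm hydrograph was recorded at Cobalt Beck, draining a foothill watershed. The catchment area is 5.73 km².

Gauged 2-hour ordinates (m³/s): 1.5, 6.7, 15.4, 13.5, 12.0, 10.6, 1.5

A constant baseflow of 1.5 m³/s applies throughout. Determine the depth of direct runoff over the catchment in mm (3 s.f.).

d ≈ 63.7 mm

Direct runoff: 0.0, 5.2, 13.9, 12.0, 10.5, 9.1, 0.0 m³/s; ΣQ_DR = 50.70 m³/s.
V = ΣQ_DR · Δt = 50.70 × 7200 s = 3.650 × 10^5 m³.
Over A = 5.73 km², depth = V / A = 63.7 mm.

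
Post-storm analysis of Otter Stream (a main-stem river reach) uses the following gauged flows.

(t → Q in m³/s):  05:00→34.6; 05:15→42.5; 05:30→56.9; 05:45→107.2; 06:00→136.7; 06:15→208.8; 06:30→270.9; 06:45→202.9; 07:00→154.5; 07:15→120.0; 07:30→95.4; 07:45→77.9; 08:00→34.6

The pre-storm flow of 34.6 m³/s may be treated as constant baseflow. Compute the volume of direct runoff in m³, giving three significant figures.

Direct-runoff ordinates (Q − Q_b): 0.0, 7.9, 22.3, 72.6, 102.1, 174.2, 236.3, 168.3, 119.9, 85.4, 60.8, 43.3, 0.0 m³/s.
ΣQ_DR = 1093 m³/s.
With Δt = 0.25 h = 900 s, V = ΣQ_DR · Δt = 1093 × 900 = 9.84 × 10^5 m³.

V ≈ 9.84 × 10^5 m³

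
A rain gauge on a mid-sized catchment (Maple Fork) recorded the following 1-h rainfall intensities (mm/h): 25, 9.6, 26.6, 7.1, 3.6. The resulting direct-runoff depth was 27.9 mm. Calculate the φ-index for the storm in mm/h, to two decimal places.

φ ≈ 11.85 mm/h

Only the 2 blocks with intensity above φ contribute runoff: 25, 26.6 mm/h.
Σ(I−φ)·Δt = d  ⇒  (25+26.6 − 2φ)·1 = 27.9
φ = (51.60 − 27.9/1) / 2 = 11.85 mm/h.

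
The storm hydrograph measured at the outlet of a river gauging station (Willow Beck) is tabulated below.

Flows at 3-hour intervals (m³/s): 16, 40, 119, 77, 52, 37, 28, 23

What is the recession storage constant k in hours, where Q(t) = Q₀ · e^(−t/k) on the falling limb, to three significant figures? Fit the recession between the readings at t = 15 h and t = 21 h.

k ≈ 12.6 h

On the falling limb, Q drops from 37 to 23 m³/s between t = 15 h and t = 21 h (Δt = 6 h).
k = −Δt / ln(Q₂/Q₁) = −6 / ln(23/37) = 12.6 h.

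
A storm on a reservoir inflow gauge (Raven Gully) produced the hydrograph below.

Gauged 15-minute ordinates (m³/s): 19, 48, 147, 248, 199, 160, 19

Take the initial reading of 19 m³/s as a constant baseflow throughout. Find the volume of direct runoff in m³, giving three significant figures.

Direct-runoff ordinates (Q − Q_b): 0.0, 29.0, 128.0, 229.0, 180.0, 141.0, 0.0 m³/s.
ΣQ_DR = 707.0 m³/s.
With Δt = 0.25 h = 900 s, V = ΣQ_DR · Δt = 707.0 × 900 = 6.36 × 10^5 m³.

V ≈ 6.36 × 10^5 m³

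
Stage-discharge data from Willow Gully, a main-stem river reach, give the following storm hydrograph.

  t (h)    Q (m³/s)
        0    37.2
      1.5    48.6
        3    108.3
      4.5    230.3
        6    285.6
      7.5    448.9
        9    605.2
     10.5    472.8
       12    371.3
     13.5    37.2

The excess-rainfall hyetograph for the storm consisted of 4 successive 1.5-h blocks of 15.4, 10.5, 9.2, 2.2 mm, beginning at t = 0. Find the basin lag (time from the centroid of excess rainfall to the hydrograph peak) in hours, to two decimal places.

t_L ≈ 6.82 h

Centroid of excess rainfall: t_c = Σ P_i·t̄_i / ΣP_i = 2.1776 h (block centres at 0.75, 2.25, 3.75, 5.25 h).
Hydrograph peak occurs at t = 9 h, so basin lag t_L = 9 − 2.1776 = 6.82 h.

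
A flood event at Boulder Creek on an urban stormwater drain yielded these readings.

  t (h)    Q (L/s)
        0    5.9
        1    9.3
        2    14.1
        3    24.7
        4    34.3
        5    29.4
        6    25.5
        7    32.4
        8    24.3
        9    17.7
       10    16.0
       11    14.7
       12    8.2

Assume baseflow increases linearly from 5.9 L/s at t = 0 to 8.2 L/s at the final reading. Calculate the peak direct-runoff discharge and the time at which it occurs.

Q_p = 27.63 L/s at t = 4 h

Subtracting baseflow gives direct-runoff ordinates: 0.00, 3.21, 7.82, 18.23, 27.63, 22.54, 18.45, 25.16, 16.87, 10.07, 8.18, 6.69, 0.00 L/s.
The maximum is 27.63 L/s, occurring at the reading for t = 4 h.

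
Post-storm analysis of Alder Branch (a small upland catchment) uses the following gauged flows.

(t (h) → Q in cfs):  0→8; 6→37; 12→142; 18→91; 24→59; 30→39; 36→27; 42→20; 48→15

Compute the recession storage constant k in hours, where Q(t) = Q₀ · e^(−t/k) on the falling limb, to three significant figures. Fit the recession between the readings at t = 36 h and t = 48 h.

k ≈ 20.4 h

On the falling limb, Q drops from 27 to 15 cfs between t = 36 h and t = 48 h (Δt = 12 h).
k = −Δt / ln(Q₂/Q₁) = −12 / ln(15/27) = 20.4 h.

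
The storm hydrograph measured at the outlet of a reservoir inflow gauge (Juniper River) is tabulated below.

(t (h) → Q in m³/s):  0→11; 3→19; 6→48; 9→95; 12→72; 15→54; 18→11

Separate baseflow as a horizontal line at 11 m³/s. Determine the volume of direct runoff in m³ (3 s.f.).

V ≈ 2.52 × 10^6 m³

Direct-runoff ordinates (Q − Q_b): 0.0, 8.0, 37.0, 84.0, 61.0, 43.0, 0.0 m³/s.
ΣQ_DR = 233.0 m³/s.
With Δt = 3 h = 10800 s, V = ΣQ_DR · Δt = 233.0 × 10800 = 2.52 × 10^6 m³.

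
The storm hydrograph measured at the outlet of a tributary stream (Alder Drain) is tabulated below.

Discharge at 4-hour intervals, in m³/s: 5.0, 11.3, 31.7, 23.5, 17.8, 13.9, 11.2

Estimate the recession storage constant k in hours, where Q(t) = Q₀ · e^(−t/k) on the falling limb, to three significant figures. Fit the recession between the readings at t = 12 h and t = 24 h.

On the falling limb, Q drops from 23.5 to 11.2 m³/s between t = 12 h and t = 24 h (Δt = 12 h).
k = −Δt / ln(Q₂/Q₁) = −12 / ln(11.2/23.5) = 16.2 h.

k ≈ 16.2 h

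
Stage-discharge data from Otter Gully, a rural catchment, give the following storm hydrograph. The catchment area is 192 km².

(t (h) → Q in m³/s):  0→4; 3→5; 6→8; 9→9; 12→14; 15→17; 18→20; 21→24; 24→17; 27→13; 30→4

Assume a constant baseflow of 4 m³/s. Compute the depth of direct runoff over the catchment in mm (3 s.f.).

d ≈ 5.12 mm

Direct runoff: 0.0, 1.0, 4.0, 5.0, 10.0, 13.0, 16.0, 20.0, 13.0, 9.0, 0.0 m³/s; ΣQ_DR = 91.00 m³/s.
V = ΣQ_DR · Δt = 91.00 × 10800 s = 9.828 × 10^5 m³.
Over A = 192 km², depth = V / A = 5.12 mm.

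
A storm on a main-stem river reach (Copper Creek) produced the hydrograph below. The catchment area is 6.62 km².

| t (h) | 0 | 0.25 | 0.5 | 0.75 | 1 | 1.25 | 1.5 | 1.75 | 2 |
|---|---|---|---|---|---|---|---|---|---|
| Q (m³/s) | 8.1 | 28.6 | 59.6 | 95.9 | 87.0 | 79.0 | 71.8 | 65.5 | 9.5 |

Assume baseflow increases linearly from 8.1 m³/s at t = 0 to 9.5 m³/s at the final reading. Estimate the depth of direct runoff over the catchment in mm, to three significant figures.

d ≈ 57.9 mm

Direct runoff: 0.00, 20.32, 51.15, 87.28, 78.20, 70.03, 62.65, 56.17, 0.00 m³/s; ΣQ_DR = 425.8 m³/s.
V = ΣQ_DR · Δt = 425.8 × 900 s = 3.832 × 10^5 m³.
Over A = 6.62 km², depth = V / A = 57.9 mm.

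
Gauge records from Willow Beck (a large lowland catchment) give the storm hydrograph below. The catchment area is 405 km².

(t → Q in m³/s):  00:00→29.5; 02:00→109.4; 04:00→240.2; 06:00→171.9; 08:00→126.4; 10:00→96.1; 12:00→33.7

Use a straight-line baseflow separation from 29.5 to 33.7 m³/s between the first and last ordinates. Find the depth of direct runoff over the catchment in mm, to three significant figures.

Direct runoff: 0.00, 79.20, 209.30, 140.30, 94.10, 63.10, 0.00 m³/s; ΣQ_DR = 586.0 m³/s.
V = ΣQ_DR · Δt = 586.0 × 7200 s = 4.219 × 10^6 m³.
Over A = 405 km², depth = V / A = 10.4 mm.

d ≈ 10.4 mm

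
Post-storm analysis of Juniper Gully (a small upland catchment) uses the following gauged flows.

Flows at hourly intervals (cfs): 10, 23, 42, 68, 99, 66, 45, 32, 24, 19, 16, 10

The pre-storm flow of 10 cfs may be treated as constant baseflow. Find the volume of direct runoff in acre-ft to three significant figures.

V ≈ 27.6 acre-ft

Direct-runoff ordinates (Q − Q_b): 0.0, 13.0, 32.0, 58.0, 89.0, 56.0, 35.0, 22.0, 14.0, 9.0, 6.0, 0.0 cfs.
ΣQ_DR = 334.0 cfs.
With Δt = 1 h = 3600 s, V = ΣQ_DR · Δt = 334.0 × 3600 = 1.20 × 10^6 ft³ = 27.6 acre-ft.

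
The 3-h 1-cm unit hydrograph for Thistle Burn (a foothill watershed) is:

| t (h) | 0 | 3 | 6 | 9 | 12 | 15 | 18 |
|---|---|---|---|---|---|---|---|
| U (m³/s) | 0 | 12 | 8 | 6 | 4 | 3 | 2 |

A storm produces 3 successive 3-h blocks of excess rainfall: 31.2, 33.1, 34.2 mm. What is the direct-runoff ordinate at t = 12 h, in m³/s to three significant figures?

By discrete convolution, Q_j = Σ (P_i / 10 mm) · U_{j−i}.
At t = 12 h (j=4): Q = (31.2/10)·4 + (33.1/10)·6 + (34.2/10)·8 = 59.7 m³/s.

Q ≈ 59.7 m³/s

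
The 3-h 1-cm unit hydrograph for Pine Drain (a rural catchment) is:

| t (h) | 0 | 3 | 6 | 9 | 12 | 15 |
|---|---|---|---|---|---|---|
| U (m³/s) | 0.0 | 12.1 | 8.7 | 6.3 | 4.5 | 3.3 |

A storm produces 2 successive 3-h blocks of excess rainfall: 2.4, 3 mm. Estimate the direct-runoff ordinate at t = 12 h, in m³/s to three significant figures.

Q ≈ 2.97 m³/s

By discrete convolution, Q_j = Σ (P_i / 10 mm) · U_{j−i}.
At t = 12 h (j=4): Q = (2.4/10)·4.5 + (3/10)·6.3 = 2.97 m³/s.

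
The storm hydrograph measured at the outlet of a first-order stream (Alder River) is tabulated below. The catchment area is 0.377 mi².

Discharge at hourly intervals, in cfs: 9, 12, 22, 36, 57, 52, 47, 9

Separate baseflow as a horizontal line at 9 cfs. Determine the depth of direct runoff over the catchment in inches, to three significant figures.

Direct runoff: 0.0, 3.0, 13.0, 27.0, 48.0, 43.0, 38.0, 0.0 cfs; ΣQ_DR = 172.0 cfs.
V = ΣQ_DR · Δt = 172.0 × 3600 s = 6.192 × 10^5 ft³.
Over A = 0.377 mi², depth = V / A = 0.707 in.

d ≈ 0.707 in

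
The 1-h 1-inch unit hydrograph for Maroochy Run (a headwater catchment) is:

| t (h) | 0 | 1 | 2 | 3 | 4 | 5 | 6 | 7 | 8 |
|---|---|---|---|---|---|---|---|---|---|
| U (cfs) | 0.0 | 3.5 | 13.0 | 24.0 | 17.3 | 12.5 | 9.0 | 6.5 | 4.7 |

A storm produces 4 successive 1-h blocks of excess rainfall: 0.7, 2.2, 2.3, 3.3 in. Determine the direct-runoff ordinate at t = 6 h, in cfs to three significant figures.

By discrete convolution, Q_j = Σ (P_i / 1 in) · U_{j−i}.
At t = 6 h (j=6): Q = (0.7/1)·9.0 + (2.2/1)·12.5 + (2.3/1)·17.3 + (3.3/1)·24.0 = 153 cfs.

Q ≈ 153 cfs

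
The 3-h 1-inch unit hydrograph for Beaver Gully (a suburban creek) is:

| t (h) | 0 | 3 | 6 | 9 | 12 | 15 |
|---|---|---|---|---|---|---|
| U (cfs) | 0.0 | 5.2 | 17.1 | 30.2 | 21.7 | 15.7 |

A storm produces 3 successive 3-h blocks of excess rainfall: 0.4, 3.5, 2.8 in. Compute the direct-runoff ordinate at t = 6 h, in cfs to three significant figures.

By discrete convolution, Q_j = Σ (P_i / 1 in) · U_{j−i}.
At t = 6 h (j=2): Q = (0.4/1)·17.1 + (3.5/1)·5.2 + (2.8/1)·0.0 = 25.0 cfs.

Q ≈ 25.0 cfs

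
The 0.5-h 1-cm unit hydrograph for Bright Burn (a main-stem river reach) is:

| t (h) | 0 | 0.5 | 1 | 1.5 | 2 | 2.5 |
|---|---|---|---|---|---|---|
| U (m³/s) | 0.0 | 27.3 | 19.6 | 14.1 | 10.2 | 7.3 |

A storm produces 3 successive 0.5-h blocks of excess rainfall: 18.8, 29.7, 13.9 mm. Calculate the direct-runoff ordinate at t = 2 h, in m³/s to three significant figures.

By discrete convolution, Q_j = Σ (P_i / 10 mm) · U_{j−i}.
At t = 2 h (j=4): Q = (18.8/10)·10.2 + (29.7/10)·14.1 + (13.9/10)·19.6 = 88.3 m³/s.

Q ≈ 88.3 m³/s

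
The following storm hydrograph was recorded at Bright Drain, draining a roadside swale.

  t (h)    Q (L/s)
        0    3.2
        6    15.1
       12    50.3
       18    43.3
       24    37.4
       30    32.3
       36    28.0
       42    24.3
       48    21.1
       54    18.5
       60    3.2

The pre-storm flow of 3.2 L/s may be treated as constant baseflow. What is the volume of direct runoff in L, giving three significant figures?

V ≈ 5.22 × 10^6 L

Direct-runoff ordinates (Q − Q_b): 0.0, 11.9, 47.1, 40.1, 34.2, 29.1, 24.8, 21.1, 17.9, 15.3, 0.0 L/s.
ΣQ_DR = 241.5 L/s.
With Δt = 6 h = 21600 s, V = ΣQ_DR · Δt = 241.5 × 21600 = 5.22 × 10^6 L.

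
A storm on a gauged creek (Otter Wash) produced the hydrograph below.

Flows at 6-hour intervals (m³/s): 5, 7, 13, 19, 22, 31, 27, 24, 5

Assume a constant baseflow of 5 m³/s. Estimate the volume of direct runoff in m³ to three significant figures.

V ≈ 2.33 × 10^6 m³

Direct-runoff ordinates (Q − Q_b): 0.0, 2.0, 8.0, 14.0, 17.0, 26.0, 22.0, 19.0, 0.0 m³/s.
ΣQ_DR = 108.0 m³/s.
With Δt = 6 h = 21600 s, V = ΣQ_DR · Δt = 108.0 × 21600 = 2.33 × 10^6 m³.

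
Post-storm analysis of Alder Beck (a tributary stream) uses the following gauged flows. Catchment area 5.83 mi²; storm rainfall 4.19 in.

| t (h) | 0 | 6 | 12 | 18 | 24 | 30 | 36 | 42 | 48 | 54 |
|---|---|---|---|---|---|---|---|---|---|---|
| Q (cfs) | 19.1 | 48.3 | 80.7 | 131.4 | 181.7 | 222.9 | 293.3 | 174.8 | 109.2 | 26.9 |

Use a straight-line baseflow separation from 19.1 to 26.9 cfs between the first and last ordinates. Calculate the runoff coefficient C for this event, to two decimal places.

ΣQ_DR = 1058 cfs; V = ΣQ_DR·Δt = 2.286 × 10^7 ft³.
Runoff depth d = V / A = 1.688 in.
C = d / P = 1.688 / 4.19 = 0.40.

C ≈ 0.40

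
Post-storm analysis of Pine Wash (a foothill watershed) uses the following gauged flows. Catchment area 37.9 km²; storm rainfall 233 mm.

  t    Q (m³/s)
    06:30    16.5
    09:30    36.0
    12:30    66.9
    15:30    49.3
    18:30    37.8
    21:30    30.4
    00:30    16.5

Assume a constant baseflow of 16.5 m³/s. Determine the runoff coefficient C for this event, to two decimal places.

ΣQ_DR = 137.9 m³/s; V = ΣQ_DR·Δt = 1.489 × 10^6 m³.
Runoff depth d = V / A = 39.30 mm.
C = d / P = 39.30 / 233 = 0.17.

C ≈ 0.17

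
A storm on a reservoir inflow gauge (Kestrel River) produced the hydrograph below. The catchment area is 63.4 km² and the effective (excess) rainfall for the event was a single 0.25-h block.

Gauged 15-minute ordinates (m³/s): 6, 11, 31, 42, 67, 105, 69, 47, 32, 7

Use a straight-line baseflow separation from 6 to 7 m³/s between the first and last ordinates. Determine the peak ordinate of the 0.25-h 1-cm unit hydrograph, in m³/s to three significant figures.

Direct runoff: 0.00, 4.89, 24.78, 35.67, 60.56, 98.44, 62.33, 40.22, 25.11, 0.00 m³/s; ΣQ_DR = 352.0 m³/s, peak = 98.44 m³/s.
Runoff depth d = ΣQ_DR·Δt / A = 352.0 × 900 / (63.4 km²) = 4.997 mm.
The 1-cm UH is the DRH scaled by (10 mm)/d, so U_p = 98.44 × 10/4.997 = 197 m³/s.

U_p ≈ 197 m³/s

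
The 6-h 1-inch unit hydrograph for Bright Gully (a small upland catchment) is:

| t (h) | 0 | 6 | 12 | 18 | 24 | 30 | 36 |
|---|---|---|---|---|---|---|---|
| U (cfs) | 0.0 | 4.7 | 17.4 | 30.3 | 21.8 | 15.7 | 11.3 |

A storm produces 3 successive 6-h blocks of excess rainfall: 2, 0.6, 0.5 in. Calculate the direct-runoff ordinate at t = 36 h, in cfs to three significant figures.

By discrete convolution, Q_j = Σ (P_i / 1 in) · U_{j−i}.
At t = 36 h (j=6): Q = (2/1)·11.3 + (0.6/1)·15.7 + (0.5/1)·21.8 = 42.9 cfs.

Q ≈ 42.9 cfs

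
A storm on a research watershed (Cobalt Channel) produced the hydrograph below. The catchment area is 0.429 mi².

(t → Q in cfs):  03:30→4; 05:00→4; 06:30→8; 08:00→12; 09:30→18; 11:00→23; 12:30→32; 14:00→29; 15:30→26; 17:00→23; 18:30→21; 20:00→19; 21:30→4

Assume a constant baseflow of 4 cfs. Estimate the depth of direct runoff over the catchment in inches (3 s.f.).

Direct runoff: 0.0, 0.0, 4.0, 8.0, 14.0, 19.0, 28.0, 25.0, 22.0, 19.0, 17.0, 15.0, 0.0 cfs; ΣQ_DR = 171.0 cfs.
V = ΣQ_DR · Δt = 171.0 × 5400 s = 9.234 × 10^5 ft³.
Over A = 0.429 mi², depth = V / A = 0.926 in.

d ≈ 0.926 in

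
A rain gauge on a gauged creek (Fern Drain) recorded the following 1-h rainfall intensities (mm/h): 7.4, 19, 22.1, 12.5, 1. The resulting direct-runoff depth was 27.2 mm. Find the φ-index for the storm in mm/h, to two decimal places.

Only the 3 blocks with intensity above φ contribute runoff: 19, 22.1, 12.5 mm/h.
Σ(I−φ)·Δt = d  ⇒  (19+22.1+12.5 − 3φ)·1 = 27.2
φ = (53.60 − 27.2/1) / 3 = 8.80 mm/h.

φ ≈ 8.80 mm/h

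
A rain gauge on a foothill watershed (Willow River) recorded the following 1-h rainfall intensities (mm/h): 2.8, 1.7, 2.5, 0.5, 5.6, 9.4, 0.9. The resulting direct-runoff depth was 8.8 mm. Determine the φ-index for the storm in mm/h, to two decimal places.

φ ≈ 3.10 mm/h

Only the 2 blocks with intensity above φ contribute runoff: 5.6, 9.4 mm/h.
Σ(I−φ)·Δt = d  ⇒  (5.6+9.4 − 2φ)·1 = 8.8
φ = (15.00 − 8.8/1) / 2 = 3.10 mm/h.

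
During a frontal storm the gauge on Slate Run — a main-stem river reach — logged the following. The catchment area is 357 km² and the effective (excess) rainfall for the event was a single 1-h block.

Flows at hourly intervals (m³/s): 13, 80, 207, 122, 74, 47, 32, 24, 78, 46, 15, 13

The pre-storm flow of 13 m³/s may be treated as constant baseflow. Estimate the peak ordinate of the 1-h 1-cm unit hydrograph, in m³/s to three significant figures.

Direct runoff: 0.0, 67.0, 194.0, 109.0, 61.0, 34.0, 19.0, 11.0, 65.0, 33.0, 2.0, 0.0 m³/s; ΣQ_DR = 595.0 m³/s, peak = 194.0 m³/s.
Runoff depth d = ΣQ_DR·Δt / A = 595.0 × 3600 / (357 km²) = 6.000 mm.
The 1-cm UH is the DRH scaled by (10 mm)/d, so U_p = 194.0 × 10/6.000 = 323 m³/s.

U_p ≈ 323 m³/s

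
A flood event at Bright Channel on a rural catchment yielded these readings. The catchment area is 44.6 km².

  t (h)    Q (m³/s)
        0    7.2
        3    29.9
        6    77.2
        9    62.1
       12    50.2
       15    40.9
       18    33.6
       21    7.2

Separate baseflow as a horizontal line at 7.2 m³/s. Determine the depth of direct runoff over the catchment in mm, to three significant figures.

Direct runoff: 0.0, 22.7, 70.0, 54.9, 43.0, 33.7, 26.4, 0.0 m³/s; ΣQ_DR = 250.7 m³/s.
V = ΣQ_DR · Δt = 250.7 × 10800 s = 2.708 × 10^6 m³.
Over A = 44.6 km², depth = V / A = 60.7 mm.

d ≈ 60.7 mm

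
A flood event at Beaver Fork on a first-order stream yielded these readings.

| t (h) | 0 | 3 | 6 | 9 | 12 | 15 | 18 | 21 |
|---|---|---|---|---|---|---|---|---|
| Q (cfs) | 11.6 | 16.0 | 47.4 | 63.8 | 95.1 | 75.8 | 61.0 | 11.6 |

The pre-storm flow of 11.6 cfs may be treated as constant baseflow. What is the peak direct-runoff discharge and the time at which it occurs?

Subtracting baseflow gives direct-runoff ordinates: 0.0, 4.4, 35.8, 52.2, 83.5, 64.2, 49.4, 0.0 cfs.
The maximum is 83.5 cfs, occurring at the reading for t = 12 h.

Q_p = 83.5 cfs at t = 12 h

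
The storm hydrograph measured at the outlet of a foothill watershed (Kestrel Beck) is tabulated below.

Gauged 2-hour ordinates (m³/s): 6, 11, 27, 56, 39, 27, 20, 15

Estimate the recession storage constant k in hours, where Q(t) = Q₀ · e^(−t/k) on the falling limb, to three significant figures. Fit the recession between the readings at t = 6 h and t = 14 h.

k ≈ 6.07 h

On the falling limb, Q drops from 56 to 15 m³/s between t = 6 h and t = 14 h (Δt = 8 h).
k = −Δt / ln(Q₂/Q₁) = −8 / ln(15/56) = 6.07 h.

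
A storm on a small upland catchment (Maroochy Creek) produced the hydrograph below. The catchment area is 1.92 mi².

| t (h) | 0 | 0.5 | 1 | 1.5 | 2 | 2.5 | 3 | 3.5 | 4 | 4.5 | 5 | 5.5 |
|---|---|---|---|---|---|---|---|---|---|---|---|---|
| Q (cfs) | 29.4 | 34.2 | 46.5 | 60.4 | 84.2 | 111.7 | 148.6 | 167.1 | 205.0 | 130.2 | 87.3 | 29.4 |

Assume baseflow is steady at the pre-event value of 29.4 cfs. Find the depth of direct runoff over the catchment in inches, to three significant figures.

d ≈ 0.315 in

Direct runoff: 0.0, 4.8, 17.1, 31.0, 54.8, 82.3, 119.2, 137.7, 175.6, 100.8, 57.9, 0.0 cfs; ΣQ_DR = 781.2 cfs.
V = ΣQ_DR · Δt = 781.2 × 1800 s = 1.406 × 10^6 ft³.
Over A = 1.92 mi², depth = V / A = 0.315 in.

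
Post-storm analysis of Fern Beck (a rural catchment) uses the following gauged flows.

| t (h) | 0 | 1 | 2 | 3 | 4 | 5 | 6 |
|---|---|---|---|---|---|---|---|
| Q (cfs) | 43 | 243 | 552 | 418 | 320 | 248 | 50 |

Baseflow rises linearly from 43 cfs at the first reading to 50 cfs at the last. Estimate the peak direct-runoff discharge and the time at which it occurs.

Subtracting baseflow gives direct-runoff ordinates: 0.00, 198.83, 506.67, 371.50, 272.33, 199.17, 0.00 cfs.
The maximum is 506.67 cfs, occurring at the reading for t = 2 h.

Q_p = 506.67 cfs at t = 2 h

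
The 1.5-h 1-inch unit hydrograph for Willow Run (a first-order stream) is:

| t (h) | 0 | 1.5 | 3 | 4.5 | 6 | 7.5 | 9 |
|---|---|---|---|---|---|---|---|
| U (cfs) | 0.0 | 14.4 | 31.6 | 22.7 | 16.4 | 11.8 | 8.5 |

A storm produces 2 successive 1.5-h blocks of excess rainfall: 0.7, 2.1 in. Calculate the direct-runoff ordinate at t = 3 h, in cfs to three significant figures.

Q ≈ 52.4 cfs

By discrete convolution, Q_j = Σ (P_i / 1 in) · U_{j−i}.
At t = 3 h (j=2): Q = (0.7/1)·31.6 + (2.1/1)·14.4 = 52.4 cfs.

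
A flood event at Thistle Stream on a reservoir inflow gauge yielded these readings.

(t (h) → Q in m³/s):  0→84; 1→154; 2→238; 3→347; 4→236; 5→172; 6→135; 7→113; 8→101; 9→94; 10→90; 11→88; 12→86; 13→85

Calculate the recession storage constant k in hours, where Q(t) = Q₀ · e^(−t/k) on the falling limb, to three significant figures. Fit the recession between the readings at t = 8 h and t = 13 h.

k ≈ 29.0 h

On the falling limb, Q drops from 101 to 85 m³/s between t = 8 h and t = 13 h (Δt = 5 h).
k = −Δt / ln(Q₂/Q₁) = −5 / ln(85/101) = 29.0 h.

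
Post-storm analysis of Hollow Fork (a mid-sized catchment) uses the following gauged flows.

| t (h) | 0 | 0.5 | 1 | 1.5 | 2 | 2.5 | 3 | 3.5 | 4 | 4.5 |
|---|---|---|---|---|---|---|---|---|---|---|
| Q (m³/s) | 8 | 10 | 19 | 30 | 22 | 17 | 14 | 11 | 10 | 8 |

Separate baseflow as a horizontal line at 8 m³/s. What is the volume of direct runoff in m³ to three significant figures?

Direct-runoff ordinates (Q − Q_b): 0.0, 2.0, 11.0, 22.0, 14.0, 9.0, 6.0, 3.0, 2.0, 0.0 m³/s.
ΣQ_DR = 69.00 m³/s.
With Δt = 0.5 h = 1800 s, V = ΣQ_DR · Δt = 69.00 × 1800 = 1.24 × 10^5 m³.

V ≈ 1.24 × 10^5 m³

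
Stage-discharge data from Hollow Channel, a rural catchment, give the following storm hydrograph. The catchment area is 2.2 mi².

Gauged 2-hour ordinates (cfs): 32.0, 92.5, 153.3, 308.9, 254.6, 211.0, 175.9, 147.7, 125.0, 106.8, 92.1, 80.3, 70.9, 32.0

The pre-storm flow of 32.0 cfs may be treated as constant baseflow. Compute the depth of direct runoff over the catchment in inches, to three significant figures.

d ≈ 2.02 in

Direct runoff: 0.0, 60.5, 121.3, 276.9, 222.6, 179.0, 143.9, 115.7, 93.0, 74.8, 60.1, 48.3, 38.9, 0.0 cfs; ΣQ_DR = 1435 cfs.
V = ΣQ_DR · Δt = 1435 × 7200 s = 1.033 × 10^7 ft³.
Over A = 2.2 mi², depth = V / A = 2.02 in.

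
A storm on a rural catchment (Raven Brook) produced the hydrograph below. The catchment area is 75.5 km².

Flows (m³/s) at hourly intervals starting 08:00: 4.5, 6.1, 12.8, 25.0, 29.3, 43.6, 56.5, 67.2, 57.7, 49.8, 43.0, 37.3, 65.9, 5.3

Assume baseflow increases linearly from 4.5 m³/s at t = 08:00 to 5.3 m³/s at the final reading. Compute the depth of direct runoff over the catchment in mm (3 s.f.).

Direct runoff: 0.00, 1.54, 8.18, 20.32, 24.55, 38.79, 51.63, 62.27, 52.71, 44.75, 37.88, 32.12, 60.66, 0.00 m³/s; ΣQ_DR = 435.4 m³/s.
V = ΣQ_DR · Δt = 435.4 × 3600 s = 1.567 × 10^6 m³.
Over A = 75.5 km², depth = V / A = 20.8 mm.

d ≈ 20.8 mm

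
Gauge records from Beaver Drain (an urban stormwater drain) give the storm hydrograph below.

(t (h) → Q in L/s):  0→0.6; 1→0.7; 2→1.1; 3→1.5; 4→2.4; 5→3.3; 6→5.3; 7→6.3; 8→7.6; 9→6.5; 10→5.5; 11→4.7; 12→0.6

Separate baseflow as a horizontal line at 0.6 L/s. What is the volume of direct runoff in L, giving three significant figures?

V ≈ 1.38 × 10^5 L

Direct-runoff ordinates (Q − Q_b): 0.0, 0.1, 0.5, 0.9, 1.8, 2.7, 4.7, 5.7, 7.0, 5.9, 4.9, 4.1, 0.0 L/s.
ΣQ_DR = 38.30 L/s.
With Δt = 1 h = 3600 s, V = ΣQ_DR · Δt = 38.30 × 3600 = 1.38 × 10^5 L.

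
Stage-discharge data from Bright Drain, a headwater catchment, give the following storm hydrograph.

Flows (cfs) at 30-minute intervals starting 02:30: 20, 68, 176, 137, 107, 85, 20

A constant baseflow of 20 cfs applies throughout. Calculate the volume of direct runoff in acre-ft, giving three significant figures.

V ≈ 19.5 acre-ft

Direct-runoff ordinates (Q − Q_b): 0.0, 48.0, 156.0, 117.0, 87.0, 65.0, 0.0 cfs.
ΣQ_DR = 473.0 cfs.
With Δt = 0.5 h = 1800 s, V = ΣQ_DR · Δt = 473.0 × 1800 = 8.51 × 10^5 ft³ = 19.5 acre-ft.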